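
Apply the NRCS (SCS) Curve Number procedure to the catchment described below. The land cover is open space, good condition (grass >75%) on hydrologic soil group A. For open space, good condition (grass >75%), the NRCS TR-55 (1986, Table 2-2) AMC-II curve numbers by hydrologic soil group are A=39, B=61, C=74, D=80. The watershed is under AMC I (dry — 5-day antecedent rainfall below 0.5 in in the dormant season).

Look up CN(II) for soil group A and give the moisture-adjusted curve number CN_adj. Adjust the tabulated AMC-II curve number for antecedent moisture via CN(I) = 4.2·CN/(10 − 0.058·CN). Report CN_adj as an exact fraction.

NRCS table: open space, good condition (grass >75%), soil group A → CN(II) = 39
CN(I) from CN(II)=39: (4.2·39)/(10 − 0.058·39) = 81900/3869 ≈ 21.168

CN_adj = 81900/3869 ≈ 21.168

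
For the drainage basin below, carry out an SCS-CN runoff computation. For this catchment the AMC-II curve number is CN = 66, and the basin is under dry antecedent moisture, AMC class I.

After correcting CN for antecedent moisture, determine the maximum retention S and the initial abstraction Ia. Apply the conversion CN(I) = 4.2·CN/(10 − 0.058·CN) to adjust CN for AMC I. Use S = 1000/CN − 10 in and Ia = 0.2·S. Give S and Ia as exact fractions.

S = 8500/693 in ≈ 12.266 in; Ia = 1700/693 in ≈ 2.453 in

Adjust CN=66 to AMC I: 4.2·66/(10 − 0.058·66) → (1386/5) ÷ (1543/250) = 69300/1543 ≈ 44.913
Retention S: 1000/CN − 10 with CN=44.913 → S = 8500/693 ≈ 12.266 in
Ia = 0.2S: 0.2·12.266 = 2.453 in (exactly 1700/693)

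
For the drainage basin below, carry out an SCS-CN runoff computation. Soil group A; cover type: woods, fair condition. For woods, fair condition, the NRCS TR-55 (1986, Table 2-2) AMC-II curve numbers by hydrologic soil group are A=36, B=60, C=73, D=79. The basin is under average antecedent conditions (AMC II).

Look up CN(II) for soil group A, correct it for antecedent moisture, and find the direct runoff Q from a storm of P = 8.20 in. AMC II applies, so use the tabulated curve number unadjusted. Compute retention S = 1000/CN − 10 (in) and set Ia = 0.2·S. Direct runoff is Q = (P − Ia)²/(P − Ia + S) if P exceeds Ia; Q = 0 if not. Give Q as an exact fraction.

Q = 43681/45405 in ≈ 0.962 in

NRCS table: woods, fair condition, soil group A → CN(II) = 36
CN(II) = 36; AMC II needs no correction.
Retention S: 1000/CN − 10 with CN=36.000 → S = 160/9 ≈ 17.778 in
Initial abstraction Ia = S/5 = (160/9)/5 = 32/9 ≈ 3.556 in
P − Ia = 8.200 − 3.556 = 209/45 ≈ 4.644 in (> 0, runoff occurs)
Q = (209/45)²/((209/45) + 160/9) = (43681/2025)/(1009/45) = 43681/45405 in ≈ 0.962 in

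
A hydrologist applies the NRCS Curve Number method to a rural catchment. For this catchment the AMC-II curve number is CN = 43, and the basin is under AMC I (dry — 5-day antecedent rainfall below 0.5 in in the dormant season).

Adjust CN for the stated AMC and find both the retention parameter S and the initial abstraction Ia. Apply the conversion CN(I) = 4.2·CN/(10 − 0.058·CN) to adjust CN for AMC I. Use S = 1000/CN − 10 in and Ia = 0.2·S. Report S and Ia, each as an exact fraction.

Adjust CN=43 to AMC I: 4.2·43/(10 − 0.058·43) → (903/5) ÷ (3753/500) = 30100/1251 ≈ 24.061
Max retention: S = 1000/(30100/1251) − 10 = 9500/301 in (≈ 31.561 in)
Ia = 0.2·(9500/301) = 1900/301 in ≈ 6.312 in

S = 9500/301 in ≈ 31.561 in; Ia = 1900/301 in ≈ 6.312 in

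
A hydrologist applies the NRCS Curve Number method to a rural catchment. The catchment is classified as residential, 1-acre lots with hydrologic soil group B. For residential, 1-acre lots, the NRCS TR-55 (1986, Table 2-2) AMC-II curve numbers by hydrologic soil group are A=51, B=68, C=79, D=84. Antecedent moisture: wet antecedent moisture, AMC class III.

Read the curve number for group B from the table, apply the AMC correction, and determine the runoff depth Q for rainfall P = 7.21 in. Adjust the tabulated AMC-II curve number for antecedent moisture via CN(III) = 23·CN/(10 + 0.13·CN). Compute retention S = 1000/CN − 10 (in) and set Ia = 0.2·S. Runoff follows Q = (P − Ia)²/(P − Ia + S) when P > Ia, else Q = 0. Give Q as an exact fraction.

Q = 70708659921/13525120100 in ≈ 5.228 in

NRCS table: residential, 1-acre lots, soil group B → CN(II) = 68
Adjust CN=68 to AMC III: 23·68/(10 + 0.13·68) → 1564 ÷ (471/25) = 39100/471 ≈ 83.015
Max retention: S = 1000/(39100/471) − 10 = 800/391 in (≈ 2.046 in)
Initial abstraction Ia = S/5 = (800/391)/5 = 160/391 ≈ 0.409 in
Excess rainfall: 7.210 − 0.409 = 6.801 in; P > Ia so Q > 0
Q: (265911/39100)² ÷ (345911/39100) = 70708659921/13525120100 in (≈ 5.228 in)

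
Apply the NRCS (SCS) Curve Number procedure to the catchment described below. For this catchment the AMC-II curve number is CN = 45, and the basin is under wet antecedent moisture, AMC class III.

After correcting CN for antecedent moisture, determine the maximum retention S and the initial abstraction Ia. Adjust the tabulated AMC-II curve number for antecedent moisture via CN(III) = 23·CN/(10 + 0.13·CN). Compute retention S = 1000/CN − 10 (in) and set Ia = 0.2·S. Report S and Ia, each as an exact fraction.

CN(III) from CN(II)=45: (23·45)/(10 + 0.13·45) = 20700/317 ≈ 65.300
Retention S: 1000/CN − 10 with CN=65.300 → S = 1100/207 ≈ 5.314 in
Initial abstraction Ia = S/5 = (1100/207)/5 = 220/207 ≈ 1.063 in

S = 1100/207 in ≈ 5.314 in; Ia = 220/207 in ≈ 1.063 in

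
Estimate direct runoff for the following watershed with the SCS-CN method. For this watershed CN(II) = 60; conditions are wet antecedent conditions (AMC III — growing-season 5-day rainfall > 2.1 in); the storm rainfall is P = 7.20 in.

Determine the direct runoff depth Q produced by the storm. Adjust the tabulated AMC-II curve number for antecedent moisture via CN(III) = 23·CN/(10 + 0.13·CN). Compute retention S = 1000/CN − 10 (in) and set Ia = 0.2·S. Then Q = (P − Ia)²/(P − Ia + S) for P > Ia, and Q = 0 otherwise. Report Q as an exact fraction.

CN(III) from CN(II)=60: (23·60)/(10 + 0.13·60) = 6900/89 ≈ 77.528
Max retention: S = 1000/(6900/89) − 10 = 200/69 in (≈ 2.899 in)
Ia = 0.2·(200/69) = 40/69 in ≈ 0.580 in
P − Ia = 7.200 − 0.580 = 2284/345 ≈ 6.620 in (> 0, runoff occurs)
Q = (2284/345)²/((2284/345) + 200/69) = (5216656/119025)/(3284/345) = 1304164/283245 in ≈ 4.604 in

Q = 1304164/283245 in ≈ 4.604 in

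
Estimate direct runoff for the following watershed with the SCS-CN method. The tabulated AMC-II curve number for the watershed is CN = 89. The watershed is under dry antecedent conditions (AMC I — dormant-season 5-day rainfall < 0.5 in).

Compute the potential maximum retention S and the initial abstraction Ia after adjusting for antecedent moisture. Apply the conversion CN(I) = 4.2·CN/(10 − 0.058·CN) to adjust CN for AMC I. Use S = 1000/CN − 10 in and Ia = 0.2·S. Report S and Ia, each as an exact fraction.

S = 5500/1869 in ≈ 2.943 in; Ia = 1100/1869 in ≈ 0.589 in

Dry (AMC I): CN(I) = 4.2·89/(10 − 0.058·89) = (1869/5)/(2419/500) = 186900/2419 ≈ 77.263
S = 1000/(186900/2419) − 10 = 5500/1869 in ≈ 2.943 in
Ia = 0.2·(5500/1869) = 1100/1869 in ≈ 0.589 in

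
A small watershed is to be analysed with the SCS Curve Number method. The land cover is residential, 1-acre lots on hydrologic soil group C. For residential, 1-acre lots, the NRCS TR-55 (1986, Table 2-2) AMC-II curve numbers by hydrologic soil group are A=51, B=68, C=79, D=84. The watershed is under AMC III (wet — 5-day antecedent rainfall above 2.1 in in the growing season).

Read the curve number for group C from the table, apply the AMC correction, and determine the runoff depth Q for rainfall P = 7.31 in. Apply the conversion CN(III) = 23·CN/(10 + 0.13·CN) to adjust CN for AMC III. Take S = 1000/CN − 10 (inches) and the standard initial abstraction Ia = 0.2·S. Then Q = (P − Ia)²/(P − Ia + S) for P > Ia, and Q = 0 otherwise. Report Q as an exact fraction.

NRCS table: residential, 1-acre lots, soil group C → CN(II) = 79
Wet (AMC III): CN(III) = 23·79/(10 + 0.13·79) = 1817/(2027/100) = 181700/2027 ≈ 89.640
S = 1000/(181700/2027) − 10 = 2100/1817 in ≈ 1.156 in
Ia = 0.2S: 0.2·1.156 = 0.231 in (exactly 420/1817)
Since P=7.310 > Ia=0.231: effective rainfall P−Ia = 1286227/181700 in
Q: (1286227/181700)² ÷ (1496227/181700) = 1654379895529/271864445900 in (≈ 6.085 in)

Q = 1654379895529/271864445900 in ≈ 6.085 in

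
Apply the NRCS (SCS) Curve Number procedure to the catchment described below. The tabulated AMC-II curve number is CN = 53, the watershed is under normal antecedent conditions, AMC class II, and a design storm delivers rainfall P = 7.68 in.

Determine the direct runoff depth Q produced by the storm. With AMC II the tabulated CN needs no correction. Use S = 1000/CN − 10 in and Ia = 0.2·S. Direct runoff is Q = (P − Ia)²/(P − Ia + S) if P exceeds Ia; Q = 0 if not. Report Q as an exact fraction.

Q = 15311569/6484550 in ≈ 2.361 in

CN(II) = 53; AMC II needs no correction.
Max retention: S = 1000/53 − 10 = 470/53 in (≈ 8.868 in)
Initial abstraction Ia = S/5 = (470/53)/5 = 94/53 ≈ 1.774 in
Since P=7.680 > Ia=1.774: effective rainfall P−Ia = 7826/1325 in
Runoff Q = (P−Ia)²/(P−Ia+S) = (5.906)²/(5.906+8.868) = 15311569/6484550 ≈ 2.361 in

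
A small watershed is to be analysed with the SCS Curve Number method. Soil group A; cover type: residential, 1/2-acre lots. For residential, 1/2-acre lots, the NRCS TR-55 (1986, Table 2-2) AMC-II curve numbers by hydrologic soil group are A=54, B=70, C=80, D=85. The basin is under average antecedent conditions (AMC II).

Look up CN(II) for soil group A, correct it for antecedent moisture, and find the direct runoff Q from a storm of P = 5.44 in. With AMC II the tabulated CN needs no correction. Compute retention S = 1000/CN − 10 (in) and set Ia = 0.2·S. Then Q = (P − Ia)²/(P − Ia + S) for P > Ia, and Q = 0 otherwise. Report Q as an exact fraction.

NRCS table: residential, 1/2-acre lots, soil group A → CN(II) = 54
CN(II) = 54; AMC II needs no correction.
S = 1000/54 − 10 = 230/27 in ≈ 8.519 in
Initial abstraction Ia = S/5 = (230/27)/5 = 46/27 ≈ 1.704 in
Excess rainfall: 5.440 − 1.704 = 3.736 in; P > Ia so Q > 0
Q = (2522/675)²/((2522/675) + 230/27) = (6360484/455625)/(8272/675) = 1590121/1395900 in ≈ 1.139 in

Q = 1590121/1395900 in ≈ 1.139 in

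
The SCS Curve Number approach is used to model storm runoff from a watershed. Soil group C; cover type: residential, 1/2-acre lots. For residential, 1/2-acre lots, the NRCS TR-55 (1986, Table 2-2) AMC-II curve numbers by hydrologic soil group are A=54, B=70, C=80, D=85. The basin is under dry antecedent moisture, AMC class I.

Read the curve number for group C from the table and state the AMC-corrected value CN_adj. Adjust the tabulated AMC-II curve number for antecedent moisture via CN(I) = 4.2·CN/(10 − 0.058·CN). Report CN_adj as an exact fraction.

NRCS table: residential, 1/2-acre lots, soil group C → CN(II) = 80
Dry (AMC I): CN(I) = 4.2·80/(10 − 0.058·80) = 336/(134/25) = 4200/67 ≈ 62.687

CN_adj = 4200/67 ≈ 62.687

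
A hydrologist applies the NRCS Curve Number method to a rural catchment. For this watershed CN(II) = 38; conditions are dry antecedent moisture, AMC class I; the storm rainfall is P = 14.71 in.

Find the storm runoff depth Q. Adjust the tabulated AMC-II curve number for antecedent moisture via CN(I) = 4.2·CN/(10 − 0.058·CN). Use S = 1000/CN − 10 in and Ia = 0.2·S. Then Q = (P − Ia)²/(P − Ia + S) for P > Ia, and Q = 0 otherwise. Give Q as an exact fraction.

Q = 76689671041/72894467100 in ≈ 1.052 in

Dry (AMC I): CN(I) = 4.2·38/(10 − 0.058·38) = (798/5)/(1949/250) = 39900/1949 ≈ 20.472
Retention S: 1000/CN − 10 with CN=20.472 → S = 15500/399 ≈ 38.847 in
Ia = 0.2·(15500/399) = 3100/399 in ≈ 7.769 in
Excess rainfall: 14.710 − 7.769 = 6.941 in; P > Ia so Q > 0
Q: (276929/39900)² ÷ (1826929/39900) = 76689671041/72894467100 in (≈ 1.052 in)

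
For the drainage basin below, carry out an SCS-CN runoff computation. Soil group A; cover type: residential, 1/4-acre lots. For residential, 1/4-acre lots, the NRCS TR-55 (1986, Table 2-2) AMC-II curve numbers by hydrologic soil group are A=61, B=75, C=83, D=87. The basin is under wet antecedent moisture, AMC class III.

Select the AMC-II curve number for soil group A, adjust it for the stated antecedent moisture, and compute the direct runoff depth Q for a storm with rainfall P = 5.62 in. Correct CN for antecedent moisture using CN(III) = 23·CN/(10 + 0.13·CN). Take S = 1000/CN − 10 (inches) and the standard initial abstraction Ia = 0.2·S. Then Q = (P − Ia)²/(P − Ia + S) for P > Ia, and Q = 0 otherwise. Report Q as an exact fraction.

NRCS table: residential, 1/4-acre lots, soil group A → CN(II) = 61
Wet (AMC III): CN(III) = 23·61/(10 + 0.13·61) = 1403/(1793/100) = 140300/1793 ≈ 78.249
S = 1000/(140300/1793) − 10 = 3900/1403 in ≈ 2.780 in
Ia = 0.2·(3900/1403) = 780/1403 in ≈ 0.556 in
Since P=5.620 > Ia=0.556: effective rainfall P−Ia = 355243/70150 in
Q = (355243/70150)²/((355243/70150) + 3900/1403) = (126197589049/4921022500)/(550243/70150) = 126197589049/38599546450 in ≈ 3.269 in

Q = 126197589049/38599546450 in ≈ 3.269 in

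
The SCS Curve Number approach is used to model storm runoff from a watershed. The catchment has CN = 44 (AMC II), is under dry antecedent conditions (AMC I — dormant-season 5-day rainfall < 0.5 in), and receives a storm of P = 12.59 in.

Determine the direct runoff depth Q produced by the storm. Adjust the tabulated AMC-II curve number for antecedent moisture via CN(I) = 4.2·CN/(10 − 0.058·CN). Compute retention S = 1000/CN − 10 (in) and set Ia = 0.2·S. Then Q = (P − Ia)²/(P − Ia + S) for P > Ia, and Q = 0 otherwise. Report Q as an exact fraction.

Adjust CN=44 to AMC I: 4.2·44/(10 − 0.058·44) → (924/5) ÷ (931/125) = 3300/133 ≈ 24.812
Max retention: S = 1000/(3300/133) − 10 = 1000/33 in (≈ 30.303 in)
Ia = 0.2S: 0.2·30.303 = 6.061 in (exactly 200/33)
Since P=12.590 > Ia=6.061: effective rainfall P−Ia = 21547/3300 in
Q = (21547/3300)²/((21547/3300) + 1000/33) = (464273209/10890000)/(121547/3300) = 464273209/401105100 in ≈ 1.157 in

Q = 464273209/401105100 in ≈ 1.157 in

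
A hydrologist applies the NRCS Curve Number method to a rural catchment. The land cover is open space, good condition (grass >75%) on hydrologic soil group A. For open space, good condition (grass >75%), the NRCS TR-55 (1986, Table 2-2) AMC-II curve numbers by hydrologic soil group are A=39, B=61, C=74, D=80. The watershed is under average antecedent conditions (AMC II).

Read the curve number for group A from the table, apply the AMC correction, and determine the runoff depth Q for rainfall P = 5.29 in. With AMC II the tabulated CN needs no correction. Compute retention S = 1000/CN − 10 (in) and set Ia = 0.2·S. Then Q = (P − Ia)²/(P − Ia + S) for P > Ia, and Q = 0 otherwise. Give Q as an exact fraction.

NRCS table: open space, good condition (grass >75%), soil group A → CN(II) = 39
CN(II) = 39; AMC II needs no correction.
S = 1000/39 − 10 = 610/39 in ≈ 15.641 in
Ia = 0.2·(610/39) = 122/39 in ≈ 3.128 in
Excess rainfall: 5.290 − 3.128 = 2.162 in; P > Ia so Q > 0
Runoff Q = (P−Ia)²/(P−Ia+S) = (2.162)²/(2.162+15.641) = 71081761/270780900 ≈ 0.263 in

Q = 71081761/270780900 in ≈ 0.263 in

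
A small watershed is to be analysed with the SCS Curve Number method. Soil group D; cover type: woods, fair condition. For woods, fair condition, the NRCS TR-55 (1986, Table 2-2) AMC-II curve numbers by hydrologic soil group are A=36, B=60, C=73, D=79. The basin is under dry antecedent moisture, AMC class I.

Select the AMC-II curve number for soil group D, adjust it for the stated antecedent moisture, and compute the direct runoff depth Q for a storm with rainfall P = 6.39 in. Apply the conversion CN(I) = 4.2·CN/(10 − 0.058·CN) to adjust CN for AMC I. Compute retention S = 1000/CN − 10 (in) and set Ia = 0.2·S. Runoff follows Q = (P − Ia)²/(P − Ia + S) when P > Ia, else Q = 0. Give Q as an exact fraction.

Q = 1638711361/714799900 in ≈ 2.293 in

NRCS table: woods, fair condition, soil group D → CN(II) = 79
Adjust CN=79 to AMC I: 4.2·79/(10 − 0.058·79) → (1659/5) ÷ (2709/500) = 7900/129 ≈ 61.240
Max retention: S = 1000/(7900/129) − 10 = 500/79 in (≈ 6.329 in)
Initial abstraction Ia = S/5 = (500/79)/5 = 100/79 ≈ 1.266 in
P − Ia = 6.390 − 1.266 = 40481/7900 ≈ 5.124 in (> 0, runoff occurs)
Q = (40481/7900)²/((40481/7900) + 500/79) = (1638711361/62410000)/(90481/7900) = 1638711361/714799900 in ≈ 2.293 in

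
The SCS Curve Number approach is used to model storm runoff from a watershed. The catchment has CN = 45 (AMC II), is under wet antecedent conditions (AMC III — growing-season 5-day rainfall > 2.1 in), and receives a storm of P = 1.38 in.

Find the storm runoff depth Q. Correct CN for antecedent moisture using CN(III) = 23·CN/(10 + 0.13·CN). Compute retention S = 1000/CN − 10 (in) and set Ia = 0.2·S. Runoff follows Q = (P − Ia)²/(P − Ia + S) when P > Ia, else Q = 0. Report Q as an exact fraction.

CN(III) from CN(II)=45: (23·45)/(10 + 0.13·45) = 20700/317 ≈ 65.300
S = 1000/(20700/317) − 10 = 1100/207 in ≈ 5.314 in
Ia = 0.2S: 0.2·5.314 = 1.063 in (exactly 220/207)
P − Ia = 1.380 − 1.063 = 3283/10350 ≈ 0.317 in (> 0, runoff occurs)
Runoff Q = (P−Ia)²/(P−Ia+S) = (0.317)²/(0.317+5.314) = 10778089/603229050 ≈ 0.018 in

Q = 10778089/603229050 in ≈ 0.018 in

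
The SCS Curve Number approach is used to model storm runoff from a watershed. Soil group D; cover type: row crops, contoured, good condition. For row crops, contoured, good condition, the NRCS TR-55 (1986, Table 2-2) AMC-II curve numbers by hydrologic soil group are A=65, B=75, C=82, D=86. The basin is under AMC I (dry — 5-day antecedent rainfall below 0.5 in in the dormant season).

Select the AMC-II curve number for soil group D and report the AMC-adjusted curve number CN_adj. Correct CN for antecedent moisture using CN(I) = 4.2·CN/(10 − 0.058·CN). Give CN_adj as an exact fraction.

NRCS table: row crops, contoured, good condition, soil group D → CN(II) = 86
Adjust CN=86 to AMC I: 4.2·86/(10 − 0.058·86) → (1806/5) ÷ (1253/250) = 12900/179 ≈ 72.067

CN_adj = 12900/179 ≈ 72.067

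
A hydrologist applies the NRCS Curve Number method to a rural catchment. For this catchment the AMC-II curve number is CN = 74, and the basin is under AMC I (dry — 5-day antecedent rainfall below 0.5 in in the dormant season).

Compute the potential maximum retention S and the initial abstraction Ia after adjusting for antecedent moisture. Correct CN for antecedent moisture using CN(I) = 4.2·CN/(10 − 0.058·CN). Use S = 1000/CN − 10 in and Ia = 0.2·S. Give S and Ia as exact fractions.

CN(I) from CN(II)=74: (4.2·74)/(10 − 0.058·74) = 77700/1427 ≈ 54.450
Retention S: 1000/CN − 10 with CN=54.450 → S = 6500/777 ≈ 8.366 in
Initial abstraction Ia = S/5 = (6500/777)/5 = 1300/777 ≈ 1.673 in

S = 6500/777 in ≈ 8.366 in; Ia = 1300/777 in ≈ 1.673 in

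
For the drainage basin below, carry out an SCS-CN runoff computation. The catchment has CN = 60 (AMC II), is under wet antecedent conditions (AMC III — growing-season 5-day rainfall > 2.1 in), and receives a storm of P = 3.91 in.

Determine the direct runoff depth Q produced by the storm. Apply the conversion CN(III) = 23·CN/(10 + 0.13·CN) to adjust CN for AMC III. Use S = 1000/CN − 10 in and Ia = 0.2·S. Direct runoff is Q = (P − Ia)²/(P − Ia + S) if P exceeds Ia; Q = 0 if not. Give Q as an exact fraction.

Q = 528034441/296555100 in ≈ 1.781 in

Adjust CN=60 to AMC III: 23·60/(10 + 0.13·60) → 1380 ÷ (89/5) = 6900/89 ≈ 77.528
Retention S: 1000/CN − 10 with CN=77.528 → S = 200/69 ≈ 2.899 in
Ia = 0.2·(200/69) = 40/69 in ≈ 0.580 in
Excess rainfall: 3.910 − 0.580 = 3.330 in; P > Ia so Q > 0
Q: (22979/6900)² ÷ (42979/6900) = 528034441/296555100 in (≈ 1.781 in)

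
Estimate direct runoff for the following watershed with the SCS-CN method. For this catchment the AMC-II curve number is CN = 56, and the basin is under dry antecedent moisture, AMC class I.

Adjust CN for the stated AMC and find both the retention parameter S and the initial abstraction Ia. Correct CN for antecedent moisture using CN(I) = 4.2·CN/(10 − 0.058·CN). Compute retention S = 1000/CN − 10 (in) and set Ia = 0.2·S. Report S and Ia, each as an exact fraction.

Dry (AMC I): CN(I) = 4.2·56/(10 − 0.058·56) = (1176/5)/(844/125) = 7350/211 ≈ 34.834
Max retention: S = 1000/(7350/211) − 10 = 2750/147 in (≈ 18.707 in)
Initial abstraction Ia = S/5 = (2750/147)/5 = 550/147 ≈ 3.741 in

S = 2750/147 in ≈ 18.707 in; Ia = 550/147 in ≈ 3.741 in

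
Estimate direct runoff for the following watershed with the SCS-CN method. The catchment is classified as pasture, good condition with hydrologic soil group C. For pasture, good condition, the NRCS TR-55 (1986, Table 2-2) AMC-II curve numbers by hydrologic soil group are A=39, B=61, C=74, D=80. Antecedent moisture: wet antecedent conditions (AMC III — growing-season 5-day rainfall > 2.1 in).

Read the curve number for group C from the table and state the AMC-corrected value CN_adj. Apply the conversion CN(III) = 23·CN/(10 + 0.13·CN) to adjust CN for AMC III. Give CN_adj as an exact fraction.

NRCS table: pasture, good condition, soil group C → CN(II) = 74
Wet (AMC III): CN(III) = 23·74/(10 + 0.13·74) = 1702/(981/50) = 85100/981 ≈ 86.748

CN_adj = 85100/981 ≈ 86.748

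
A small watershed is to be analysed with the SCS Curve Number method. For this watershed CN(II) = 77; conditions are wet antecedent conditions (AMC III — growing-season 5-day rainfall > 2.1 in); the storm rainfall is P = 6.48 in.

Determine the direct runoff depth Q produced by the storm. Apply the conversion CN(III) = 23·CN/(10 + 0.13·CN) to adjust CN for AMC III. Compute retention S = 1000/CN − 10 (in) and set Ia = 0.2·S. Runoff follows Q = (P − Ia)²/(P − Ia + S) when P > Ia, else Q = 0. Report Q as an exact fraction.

Adjust CN=77 to AMC III: 23·77/(10 + 0.13·77) → 1771 ÷ (2001/100) = 7700/87 ≈ 88.506
Retention S: 1000/CN − 10 with CN=88.506 → S = 100/77 ≈ 1.299 in
Ia = 0.2·(100/77) = 20/77 in ≈ 0.260 in
Excess rainfall: 6.480 − 0.260 = 6.220 in; P > Ia so Q > 0
Q: (11974/1925)² ÷ (14474/1925) = 71688338/13931225 in (≈ 5.146 in)

Q = 71688338/13931225 in ≈ 5.146 in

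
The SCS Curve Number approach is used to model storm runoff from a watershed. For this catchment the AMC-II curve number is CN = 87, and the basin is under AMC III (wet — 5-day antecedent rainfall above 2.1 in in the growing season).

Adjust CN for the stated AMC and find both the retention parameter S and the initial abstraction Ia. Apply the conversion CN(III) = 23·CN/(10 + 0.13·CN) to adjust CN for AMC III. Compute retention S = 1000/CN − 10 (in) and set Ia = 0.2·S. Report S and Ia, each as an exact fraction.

S = 1300/2001 in ≈ 0.650 in; Ia = 260/2001 in ≈ 0.130 in

Wet (AMC III): CN(III) = 23·87/(10 + 0.13·87) = 2001/(2131/100) = 200100/2131 ≈ 93.900
Max retention: S = 1000/(200100/2131) − 10 = 1300/2001 in (≈ 0.650 in)
Initial abstraction Ia = S/5 = (1300/2001)/5 = 260/2001 ≈ 0.130 in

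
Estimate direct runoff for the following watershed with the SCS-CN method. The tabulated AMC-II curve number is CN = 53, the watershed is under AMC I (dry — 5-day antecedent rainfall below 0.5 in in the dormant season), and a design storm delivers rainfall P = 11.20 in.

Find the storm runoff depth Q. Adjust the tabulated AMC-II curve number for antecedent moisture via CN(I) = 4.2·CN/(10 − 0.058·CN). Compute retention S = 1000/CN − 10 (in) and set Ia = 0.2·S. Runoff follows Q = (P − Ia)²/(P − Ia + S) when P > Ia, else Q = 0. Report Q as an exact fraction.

CN(I) from CN(II)=53: (4.2·53)/(10 − 0.058·53) = 111300/3463 ≈ 32.140
Max retention: S = 1000/(111300/3463) − 10 = 23500/1113 in (≈ 21.114 in)
Initial abstraction Ia = S/5 = (23500/1113)/5 = 4700/1113 ≈ 4.223 in
Since P=11.200 > Ia=4.223: effective rainfall P−Ia = 38828/5565 in
Q = (38828/5565)²/((38828/5565) + 23500/1113) = (1507613584/30969225)/(156328/5565) = 188451698/108745665 in ≈ 1.733 in

Q = 188451698/108745665 in ≈ 1.733 in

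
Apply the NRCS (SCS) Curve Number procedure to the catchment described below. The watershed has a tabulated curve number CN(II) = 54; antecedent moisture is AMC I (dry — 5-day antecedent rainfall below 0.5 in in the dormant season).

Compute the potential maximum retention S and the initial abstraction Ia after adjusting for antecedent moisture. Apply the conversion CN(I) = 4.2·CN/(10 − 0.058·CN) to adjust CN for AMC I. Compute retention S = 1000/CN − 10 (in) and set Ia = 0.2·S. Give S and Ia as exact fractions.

S = 11500/567 in ≈ 20.282 in; Ia = 2300/567 in ≈ 4.056 in

CN(I) from CN(II)=54: (4.2·54)/(10 − 0.058·54) = 56700/1717 ≈ 33.023
S = 1000/(56700/1717) − 10 = 11500/567 in ≈ 20.282 in
Ia = 0.2S: 0.2·20.282 = 4.056 in (exactly 2300/567)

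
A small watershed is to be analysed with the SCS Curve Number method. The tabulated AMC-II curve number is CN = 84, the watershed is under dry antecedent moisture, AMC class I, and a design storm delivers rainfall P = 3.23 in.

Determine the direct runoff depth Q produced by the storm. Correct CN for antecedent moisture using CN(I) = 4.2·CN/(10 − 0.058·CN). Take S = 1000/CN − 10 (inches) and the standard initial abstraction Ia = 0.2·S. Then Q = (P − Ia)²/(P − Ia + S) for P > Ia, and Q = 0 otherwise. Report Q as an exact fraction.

Dry (AMC I): CN(I) = 4.2·84/(10 − 0.058·84) = (1764/5)/(641/125) = 44100/641 ≈ 68.799
S = 1000/(44100/641) − 10 = 2000/441 in ≈ 4.535 in
Initial abstraction Ia = S/5 = (2000/441)/5 = 400/441 ≈ 0.907 in
Since P=3.230 > Ia=0.907: effective rainfall P−Ia = 102443/44100 in
Runoff Q = (P−Ia)²/(P−Ia+S) = (2.323)²/(2.323+4.535) = 10494568249/13337736300 ≈ 0.787 in

Q = 10494568249/13337736300 in ≈ 0.787 in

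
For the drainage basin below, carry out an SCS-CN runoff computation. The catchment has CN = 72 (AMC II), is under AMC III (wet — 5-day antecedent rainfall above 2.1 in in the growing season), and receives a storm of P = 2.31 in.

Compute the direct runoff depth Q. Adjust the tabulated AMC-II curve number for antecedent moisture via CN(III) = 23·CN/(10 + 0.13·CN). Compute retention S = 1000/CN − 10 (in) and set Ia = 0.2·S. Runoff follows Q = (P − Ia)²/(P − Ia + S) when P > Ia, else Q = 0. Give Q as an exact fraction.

Adjust CN=72 to AMC III: 23·72/(10 + 0.13·72) → 1656 ÷ (484/25) = 10350/121 ≈ 85.537
S = 1000/(10350/121) − 10 = 350/207 in ≈ 1.691 in
Ia = 0.2·(350/207) = 70/207 in ≈ 0.338 in
Since P=2.310 > Ia=0.338: effective rainfall P−Ia = 40817/20700 in
Runoff Q = (P−Ia)²/(P−Ia+S) = (1.972)²/(1.972+1.691) = 238003927/224201700 ≈ 1.062 in

Q = 238003927/224201700 in ≈ 1.062 in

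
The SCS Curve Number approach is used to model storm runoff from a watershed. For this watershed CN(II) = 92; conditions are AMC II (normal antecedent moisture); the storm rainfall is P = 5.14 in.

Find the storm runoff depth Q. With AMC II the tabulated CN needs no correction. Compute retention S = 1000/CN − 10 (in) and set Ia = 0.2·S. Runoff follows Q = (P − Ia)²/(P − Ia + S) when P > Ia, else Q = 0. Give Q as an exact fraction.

Q = 32615521/7717650 in ≈ 4.226 in

CN(II) = 92; AMC II needs no correction.
Retention S: 1000/CN − 10 with CN=92.000 → S = 20/23 ≈ 0.870 in
Initial abstraction Ia = S/5 = (20/23)/5 = 4/23 ≈ 0.174 in
Excess rainfall: 5.140 − 0.174 = 4.966 in; P > Ia so Q > 0
Q = (5711/1150)²/((5711/1150) + 20/23) = (32615521/1322500)/(6711/1150) = 32615521/7717650 in ≈ 4.226 in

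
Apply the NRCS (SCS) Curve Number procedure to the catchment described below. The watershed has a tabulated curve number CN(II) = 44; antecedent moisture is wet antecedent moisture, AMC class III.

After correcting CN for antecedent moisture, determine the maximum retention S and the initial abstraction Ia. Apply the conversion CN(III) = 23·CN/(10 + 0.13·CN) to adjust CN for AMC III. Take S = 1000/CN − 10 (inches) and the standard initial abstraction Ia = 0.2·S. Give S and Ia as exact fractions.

Adjust CN=44 to AMC III: 23·44/(10 + 0.13·44) → 1012 ÷ (393/25) = 25300/393 ≈ 64.377
Retention S: 1000/CN − 10 with CN=64.377 → S = 1400/253 ≈ 5.534 in
Initial abstraction Ia = S/5 = (1400/253)/5 = 280/253 ≈ 1.107 in

S = 1400/253 in ≈ 5.534 in; Ia = 280/253 in ≈ 1.107 in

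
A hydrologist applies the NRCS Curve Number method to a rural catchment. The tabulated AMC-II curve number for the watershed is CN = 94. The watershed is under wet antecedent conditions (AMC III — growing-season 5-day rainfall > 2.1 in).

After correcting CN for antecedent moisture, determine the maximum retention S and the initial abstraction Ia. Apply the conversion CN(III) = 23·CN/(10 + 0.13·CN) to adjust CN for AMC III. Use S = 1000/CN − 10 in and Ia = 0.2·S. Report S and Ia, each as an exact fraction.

S = 300/1081 in ≈ 0.278 in; Ia = 60/1081 in ≈ 0.056 in

CN(III) from CN(II)=94: (23·94)/(10 + 0.13·94) = 108100/1111 ≈ 97.300
S = 1000/(108100/1111) − 10 = 300/1081 in ≈ 0.278 in
Ia = 0.2·(300/1081) = 60/1081 in ≈ 0.056 in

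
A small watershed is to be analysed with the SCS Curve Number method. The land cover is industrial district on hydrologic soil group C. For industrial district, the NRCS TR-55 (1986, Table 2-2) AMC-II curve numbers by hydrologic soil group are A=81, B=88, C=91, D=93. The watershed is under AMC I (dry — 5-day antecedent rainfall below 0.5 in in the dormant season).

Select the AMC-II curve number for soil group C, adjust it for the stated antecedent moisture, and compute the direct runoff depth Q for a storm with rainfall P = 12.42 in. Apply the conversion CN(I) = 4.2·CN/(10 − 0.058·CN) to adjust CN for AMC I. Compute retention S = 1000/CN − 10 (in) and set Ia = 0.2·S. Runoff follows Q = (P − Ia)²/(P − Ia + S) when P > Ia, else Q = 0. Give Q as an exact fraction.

Q = 48279617643/4836709150 in ≈ 9.982 in

NRCS table: industrial district, soil group C → CN(II) = 91
CN(I) from CN(II)=91: (4.2·91)/(10 − 0.058·91) = 63700/787 ≈ 80.940
Max retention: S = 1000/(63700/787) − 10 = 1500/637 in (≈ 2.355 in)
Ia = 0.2S: 0.2·2.355 = 0.471 in (exactly 300/637)
P − Ia = 12.420 − 0.471 = 380577/31850 ≈ 11.949 in (> 0, runoff occurs)
Q: (380577/31850)² ÷ (455577/31850) = 48279617643/4836709150 in (≈ 9.982 in)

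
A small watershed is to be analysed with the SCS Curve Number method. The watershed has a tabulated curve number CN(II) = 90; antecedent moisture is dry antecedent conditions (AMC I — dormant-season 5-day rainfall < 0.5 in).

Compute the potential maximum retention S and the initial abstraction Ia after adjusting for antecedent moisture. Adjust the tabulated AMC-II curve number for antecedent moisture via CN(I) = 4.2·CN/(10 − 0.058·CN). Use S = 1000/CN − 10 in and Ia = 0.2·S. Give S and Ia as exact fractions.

S = 500/189 in ≈ 2.646 in; Ia = 100/189 in ≈ 0.529 in

CN(I) from CN(II)=90: (4.2·90)/(10 − 0.058·90) = 18900/239 ≈ 79.079
Max retention: S = 1000/(18900/239) − 10 = 500/189 in (≈ 2.646 in)
Initial abstraction Ia = S/5 = (500/189)/5 = 100/189 ≈ 0.529 in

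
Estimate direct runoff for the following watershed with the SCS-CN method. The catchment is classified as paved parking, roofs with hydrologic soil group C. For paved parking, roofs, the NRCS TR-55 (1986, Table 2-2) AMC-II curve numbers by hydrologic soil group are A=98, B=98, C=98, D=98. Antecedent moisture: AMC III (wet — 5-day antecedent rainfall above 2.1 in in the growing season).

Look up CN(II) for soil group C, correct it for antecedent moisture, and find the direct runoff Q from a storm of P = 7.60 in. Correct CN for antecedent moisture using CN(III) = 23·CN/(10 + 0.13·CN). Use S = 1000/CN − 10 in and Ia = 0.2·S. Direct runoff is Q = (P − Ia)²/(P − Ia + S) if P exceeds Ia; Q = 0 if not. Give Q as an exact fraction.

NRCS table: paved parking, roofs, soil group C → CN(II) = 98
Wet (AMC III): CN(III) = 23·98/(10 + 0.13·98) = 2254/(1137/50) = 112700/1137 ≈ 99.120
Max retention: S = 1000/(112700/1137) − 10 = 100/1127 in (≈ 0.089 in)
Ia = 0.2S: 0.2·0.089 = 0.018 in (exactly 20/1127)
Since P=7.600 > Ia=0.018: effective rainfall P−Ia = 42726/5635 in
Q = (42726/5635)²/((42726/5635) + 100/1127) = (1825511076/31753225)/(43226/5635) = 912755538/121789255 in ≈ 7.495 in

Q = 912755538/121789255 in ≈ 7.495 in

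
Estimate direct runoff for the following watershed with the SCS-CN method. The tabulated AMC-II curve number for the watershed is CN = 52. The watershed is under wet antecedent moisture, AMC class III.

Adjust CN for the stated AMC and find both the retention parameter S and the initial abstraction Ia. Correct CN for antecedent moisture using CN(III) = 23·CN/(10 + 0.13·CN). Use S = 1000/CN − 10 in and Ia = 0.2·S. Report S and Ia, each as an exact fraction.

Wet (AMC III): CN(III) = 23·52/(10 + 0.13·52) = 1196/(419/25) = 29900/419 ≈ 71.360
Retention S: 1000/CN − 10 with CN=71.360 → S = 1200/299 ≈ 4.013 in
Ia = 0.2·(1200/299) = 240/299 in ≈ 0.803 in

S = 1200/299 in ≈ 4.013 in; Ia = 240/299 in ≈ 0.803 in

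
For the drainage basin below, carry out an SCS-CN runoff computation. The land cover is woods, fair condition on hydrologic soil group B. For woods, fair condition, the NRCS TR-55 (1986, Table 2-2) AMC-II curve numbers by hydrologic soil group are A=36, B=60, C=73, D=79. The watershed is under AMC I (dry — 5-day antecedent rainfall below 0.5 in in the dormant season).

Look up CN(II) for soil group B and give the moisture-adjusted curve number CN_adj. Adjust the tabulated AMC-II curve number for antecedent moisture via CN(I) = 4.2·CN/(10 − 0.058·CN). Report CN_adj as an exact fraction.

NRCS table: woods, fair condition, soil group B → CN(II) = 60
Dry (AMC I): CN(I) = 4.2·60/(10 − 0.058·60) = 252/(163/25) = 6300/163 ≈ 38.650

CN_adj = 6300/163 ≈ 38.650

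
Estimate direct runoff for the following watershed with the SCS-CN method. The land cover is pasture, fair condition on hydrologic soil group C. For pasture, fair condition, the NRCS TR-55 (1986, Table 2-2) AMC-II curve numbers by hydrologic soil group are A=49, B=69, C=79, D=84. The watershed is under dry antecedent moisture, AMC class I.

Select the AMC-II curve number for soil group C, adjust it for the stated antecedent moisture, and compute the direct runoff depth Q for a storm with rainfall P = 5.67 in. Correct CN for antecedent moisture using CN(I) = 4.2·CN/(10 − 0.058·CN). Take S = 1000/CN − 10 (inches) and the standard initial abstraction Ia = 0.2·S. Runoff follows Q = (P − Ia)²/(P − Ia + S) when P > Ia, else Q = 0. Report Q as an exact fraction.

Q = 1210552849/669864700 in ≈ 1.807 in

NRCS table: pasture, fair condition, soil group C → CN(II) = 79
Adjust CN=79 to AMC I: 4.2·79/(10 − 0.058·79) → (1659/5) ÷ (2709/500) = 7900/129 ≈ 61.240
Retention S: 1000/CN − 10 with CN=61.240 → S = 500/79 ≈ 6.329 in
Ia = 0.2·(500/79) = 100/79 in ≈ 1.266 in
Since P=5.670 > Ia=1.266: effective rainfall P−Ia = 34793/7900 in
Runoff Q = (P−Ia)²/(P−Ia+S) = (4.404)²/(4.404+6.329) = 1210552849/669864700 ≈ 1.807 in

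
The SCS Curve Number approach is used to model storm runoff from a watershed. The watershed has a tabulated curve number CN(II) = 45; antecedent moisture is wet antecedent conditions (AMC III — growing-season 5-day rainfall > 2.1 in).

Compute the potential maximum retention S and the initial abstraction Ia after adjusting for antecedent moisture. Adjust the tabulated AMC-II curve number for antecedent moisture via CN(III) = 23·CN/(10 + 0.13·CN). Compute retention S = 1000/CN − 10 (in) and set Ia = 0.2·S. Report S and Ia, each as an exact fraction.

CN(III) from CN(II)=45: (23·45)/(10 + 0.13·45) = 20700/317 ≈ 65.300
S = 1000/(20700/317) − 10 = 1100/207 in ≈ 5.314 in
Ia = 0.2S: 0.2·5.314 = 1.063 in (exactly 220/207)

S = 1100/207 in ≈ 5.314 in; Ia = 220/207 in ≈ 1.063 in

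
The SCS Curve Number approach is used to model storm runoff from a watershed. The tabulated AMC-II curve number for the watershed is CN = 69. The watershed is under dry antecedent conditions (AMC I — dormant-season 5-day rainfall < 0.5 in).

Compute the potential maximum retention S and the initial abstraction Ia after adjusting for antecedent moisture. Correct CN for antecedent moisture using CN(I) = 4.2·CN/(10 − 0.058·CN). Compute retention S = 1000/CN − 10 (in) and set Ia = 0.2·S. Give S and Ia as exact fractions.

S = 15500/1449 in ≈ 10.697 in; Ia = 3100/1449 in ≈ 2.139 in

CN(I) from CN(II)=69: (4.2·69)/(10 − 0.058·69) = 144900/2999 ≈ 48.316
S = 1000/(144900/2999) − 10 = 15500/1449 in ≈ 10.697 in
Ia = 0.2·(15500/1449) = 3100/1449 in ≈ 2.139 in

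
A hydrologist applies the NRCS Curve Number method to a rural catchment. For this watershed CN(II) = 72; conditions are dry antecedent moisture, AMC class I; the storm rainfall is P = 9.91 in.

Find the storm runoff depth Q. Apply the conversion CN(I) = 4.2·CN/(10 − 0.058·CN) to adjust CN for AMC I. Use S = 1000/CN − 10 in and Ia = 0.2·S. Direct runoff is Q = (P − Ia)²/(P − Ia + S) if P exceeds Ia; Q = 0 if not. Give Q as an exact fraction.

Dry (AMC I): CN(I) = 4.2·72/(10 − 0.058·72) = (1512/5)/(728/125) = 675/13 ≈ 51.923
S = 1000/(675/13) − 10 = 250/27 in ≈ 9.259 in
Ia = 0.2S: 0.2·9.259 = 1.852 in (exactly 50/27)
Excess rainfall: 9.910 − 1.852 = 8.058 in; P > Ia so Q > 0
Runoff Q = (P−Ia)²/(P−Ia+S) = (8.058)²/(8.058+9.259) = 473367049/126243900 ≈ 3.750 in

Q = 473367049/126243900 in ≈ 3.750 in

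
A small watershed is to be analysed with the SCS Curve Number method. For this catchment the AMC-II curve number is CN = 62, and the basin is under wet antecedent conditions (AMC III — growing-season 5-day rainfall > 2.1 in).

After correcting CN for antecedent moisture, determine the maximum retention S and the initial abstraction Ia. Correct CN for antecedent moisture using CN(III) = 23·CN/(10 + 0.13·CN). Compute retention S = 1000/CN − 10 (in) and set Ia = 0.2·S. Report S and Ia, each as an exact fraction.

Adjust CN=62 to AMC III: 23·62/(10 + 0.13·62) → 1426 ÷ (903/50) = 71300/903 ≈ 78.959
Retention S: 1000/CN − 10 with CN=78.959 → S = 1900/713 ≈ 2.665 in
Ia = 0.2·(1900/713) = 380/713 in ≈ 0.533 in

S = 1900/713 in ≈ 2.665 in; Ia = 380/713 in ≈ 0.533 in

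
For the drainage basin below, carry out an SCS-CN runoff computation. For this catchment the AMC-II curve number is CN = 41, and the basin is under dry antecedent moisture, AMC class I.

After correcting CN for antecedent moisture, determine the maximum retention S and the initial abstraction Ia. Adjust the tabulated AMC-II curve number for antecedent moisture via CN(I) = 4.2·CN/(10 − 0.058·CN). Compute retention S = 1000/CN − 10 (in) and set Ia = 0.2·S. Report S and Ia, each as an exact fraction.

Dry (AMC I): CN(I) = 4.2·41/(10 − 0.058·41) = (861/5)/(3811/500) = 86100/3811 ≈ 22.592
S = 1000/(86100/3811) − 10 = 29500/861 in ≈ 34.262 in
Ia = 0.2·(29500/861) = 5900/861 in ≈ 6.852 in

S = 29500/861 in ≈ 34.262 in; Ia = 5900/861 in ≈ 6.852 in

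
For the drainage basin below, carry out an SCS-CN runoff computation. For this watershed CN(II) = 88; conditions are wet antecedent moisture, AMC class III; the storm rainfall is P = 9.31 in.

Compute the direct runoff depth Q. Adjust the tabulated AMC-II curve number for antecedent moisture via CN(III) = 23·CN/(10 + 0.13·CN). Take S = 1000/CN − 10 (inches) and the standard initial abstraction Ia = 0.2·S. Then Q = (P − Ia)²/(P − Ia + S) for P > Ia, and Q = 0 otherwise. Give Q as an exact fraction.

Wet (AMC III): CN(III) = 23·88/(10 + 0.13·88) = 2024/(536/25) = 6325/67 ≈ 94.403
Retention S: 1000/CN − 10 with CN=94.403 → S = 150/253 ≈ 0.593 in
Initial abstraction Ia = S/5 = (150/253)/5 = 30/253 ≈ 0.119 in
P − Ia = 9.310 − 0.119 = 232543/25300 ≈ 9.191 in (> 0, runoff occurs)
Q: (232543/25300)² ÷ (247543/25300) = 54076246849/6262837900 in (≈ 8.634 in)

Q = 54076246849/6262837900 in ≈ 8.634 in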